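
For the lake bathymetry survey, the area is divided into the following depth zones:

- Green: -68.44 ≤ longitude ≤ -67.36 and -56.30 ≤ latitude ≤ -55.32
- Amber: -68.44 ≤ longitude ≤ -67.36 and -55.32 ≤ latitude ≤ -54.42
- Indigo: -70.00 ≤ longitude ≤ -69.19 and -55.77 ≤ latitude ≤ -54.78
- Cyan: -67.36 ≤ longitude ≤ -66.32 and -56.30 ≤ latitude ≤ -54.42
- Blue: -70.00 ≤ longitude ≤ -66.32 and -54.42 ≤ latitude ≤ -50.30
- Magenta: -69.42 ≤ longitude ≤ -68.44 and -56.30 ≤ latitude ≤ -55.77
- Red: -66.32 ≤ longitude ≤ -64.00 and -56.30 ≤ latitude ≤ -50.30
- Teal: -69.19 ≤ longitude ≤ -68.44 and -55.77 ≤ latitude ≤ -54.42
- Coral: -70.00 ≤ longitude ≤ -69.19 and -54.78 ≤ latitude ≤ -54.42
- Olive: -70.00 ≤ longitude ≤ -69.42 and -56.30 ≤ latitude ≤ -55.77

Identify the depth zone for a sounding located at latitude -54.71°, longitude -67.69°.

Amber

The point has longitude = -67.69 and latitude = -54.71.
Only Amber satisfies -68.44 ≤ longitude ≤ -67.36 and -55.32 ≤ latitude ≤ -54.42.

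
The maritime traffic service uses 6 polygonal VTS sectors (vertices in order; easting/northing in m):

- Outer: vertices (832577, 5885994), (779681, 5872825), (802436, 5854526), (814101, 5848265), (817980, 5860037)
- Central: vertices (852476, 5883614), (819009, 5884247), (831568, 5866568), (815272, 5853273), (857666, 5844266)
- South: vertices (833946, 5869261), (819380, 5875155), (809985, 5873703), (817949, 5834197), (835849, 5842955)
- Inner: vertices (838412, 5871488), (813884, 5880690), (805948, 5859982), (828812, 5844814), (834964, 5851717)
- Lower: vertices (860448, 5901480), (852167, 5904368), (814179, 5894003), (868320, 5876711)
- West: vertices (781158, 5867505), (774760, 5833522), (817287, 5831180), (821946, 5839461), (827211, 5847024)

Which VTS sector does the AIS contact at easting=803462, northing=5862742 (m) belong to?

Outer

Cast a ray rightward from (803462, 5862742). For each polygon, the edges (by vertex number in listed order) whose endpoints lie on opposite sides of northing = 5862742, where each meets that height, and whether that is right or left of the point:
Outer: 2–3 at easting≈792219.3 (left), 5–1 at easting≈819501.2 (right) → 1 crossing.
Central: 3–4 at easting≈826878.4 (right), 5–1 at easting≈855229.0 (right) → 2 crossings.
South: 3–4 at easting≈812194.6 (right), 5–1 at easting≈834417.6 (right) → 2 crossings.
Inner: 2–3 at easting≈807005.7 (right), 5–1 at easting≈836886.7 (right) → 2 crossings.
Lower: no edge straddles that height → 0 crossings.
West: 1–2 at easting≈780261.3 (left), 5–1 at easting≈791867.9 (left) → 0 crossings.
Only Outer has an odd count, so the point is inside Outer.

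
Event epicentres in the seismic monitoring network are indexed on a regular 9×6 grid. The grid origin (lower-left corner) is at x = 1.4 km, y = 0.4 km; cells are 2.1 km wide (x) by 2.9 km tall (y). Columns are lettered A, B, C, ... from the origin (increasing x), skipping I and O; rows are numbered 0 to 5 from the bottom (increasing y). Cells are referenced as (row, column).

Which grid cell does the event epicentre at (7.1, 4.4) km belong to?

Column index: ⌊(7.1 − 1.4) / 2.1⌋ = ⌊2.714⌋ = 2 → column C
Row offset from origin: ⌊(4.4 − 0.4) / 2.9⌋ = ⌊1.379⌋ = 1 → row 1

(1, C)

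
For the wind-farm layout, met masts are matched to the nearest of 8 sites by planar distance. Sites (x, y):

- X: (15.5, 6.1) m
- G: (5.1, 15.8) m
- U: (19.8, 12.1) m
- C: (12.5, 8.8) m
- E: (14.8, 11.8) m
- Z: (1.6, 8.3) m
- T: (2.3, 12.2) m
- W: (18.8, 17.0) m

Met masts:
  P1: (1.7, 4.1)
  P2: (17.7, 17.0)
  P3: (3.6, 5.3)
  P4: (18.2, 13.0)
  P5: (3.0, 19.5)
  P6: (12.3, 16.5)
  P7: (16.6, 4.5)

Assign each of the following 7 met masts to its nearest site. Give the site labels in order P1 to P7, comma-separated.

Z, W, Z, U, G, E, X

P1 → Z (d²=17.65)
P2 → W (d²=1.21)
P3 → Z (d²=13.00)
P4 → U (d²=3.37)
P5 → G (d²=18.10)
P6 → E (d²=28.34)
P7 → X (d²=3.77)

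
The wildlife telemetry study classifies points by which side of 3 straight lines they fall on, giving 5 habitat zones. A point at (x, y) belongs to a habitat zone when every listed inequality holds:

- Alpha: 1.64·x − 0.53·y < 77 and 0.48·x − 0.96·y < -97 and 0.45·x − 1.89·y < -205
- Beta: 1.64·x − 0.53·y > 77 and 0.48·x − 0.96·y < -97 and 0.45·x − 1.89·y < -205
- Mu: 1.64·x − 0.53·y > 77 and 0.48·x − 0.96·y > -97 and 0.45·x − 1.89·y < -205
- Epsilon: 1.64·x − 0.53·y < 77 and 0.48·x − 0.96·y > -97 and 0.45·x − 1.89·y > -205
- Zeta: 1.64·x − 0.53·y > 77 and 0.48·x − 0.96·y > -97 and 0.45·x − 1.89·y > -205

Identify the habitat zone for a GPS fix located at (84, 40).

1.64·84 − 0.53·40 = 116.560, which is > 77
0.48·84 − 0.96·40 = 1.920, which is > -97
0.45·84 − 1.89·40 = -37.800, which is > -205
This sign pattern matches Zeta.

Zeta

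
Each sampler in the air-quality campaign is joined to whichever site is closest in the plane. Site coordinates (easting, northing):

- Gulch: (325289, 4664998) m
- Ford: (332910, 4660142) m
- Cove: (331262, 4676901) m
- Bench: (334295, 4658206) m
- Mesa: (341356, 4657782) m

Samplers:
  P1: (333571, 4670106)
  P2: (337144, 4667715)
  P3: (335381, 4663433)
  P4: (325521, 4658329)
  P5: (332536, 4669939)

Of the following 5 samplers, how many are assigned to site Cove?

2

P1 → Cove
P2 → Ford
P3 → Ford
P4 → Gulch
P5 → Cove
2 of the 5 go to Cove.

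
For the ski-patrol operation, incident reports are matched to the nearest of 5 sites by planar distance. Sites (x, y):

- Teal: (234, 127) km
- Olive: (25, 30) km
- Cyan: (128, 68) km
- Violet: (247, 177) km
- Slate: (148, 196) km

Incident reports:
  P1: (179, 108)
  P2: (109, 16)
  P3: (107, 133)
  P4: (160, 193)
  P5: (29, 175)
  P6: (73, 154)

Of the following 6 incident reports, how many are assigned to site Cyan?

P1 → Teal
P2 → Cyan
P3 → Cyan
P4 → Slate
P5 → Slate
P6 → Slate
2 of the 6 go to Cyan.

2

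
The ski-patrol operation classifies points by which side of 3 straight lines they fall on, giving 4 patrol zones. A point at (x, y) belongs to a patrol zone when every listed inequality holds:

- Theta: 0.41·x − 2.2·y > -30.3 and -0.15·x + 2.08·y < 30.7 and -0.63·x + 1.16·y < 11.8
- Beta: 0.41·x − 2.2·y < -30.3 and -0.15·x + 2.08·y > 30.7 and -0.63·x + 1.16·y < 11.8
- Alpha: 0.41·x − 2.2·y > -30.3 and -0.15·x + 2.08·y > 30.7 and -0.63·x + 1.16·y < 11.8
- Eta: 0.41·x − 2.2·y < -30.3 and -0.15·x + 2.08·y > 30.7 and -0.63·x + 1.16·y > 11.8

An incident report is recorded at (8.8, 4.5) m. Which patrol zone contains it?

Theta

0.41·8.8 − 2.2·4.5 = -6.292, which is > -30.3
-0.15·8.8 + 2.08·4.5 = 8.040, which is < 30.7
-0.63·8.8 + 1.16·4.5 = -0.324, which is < 11.8
This sign pattern matches Theta.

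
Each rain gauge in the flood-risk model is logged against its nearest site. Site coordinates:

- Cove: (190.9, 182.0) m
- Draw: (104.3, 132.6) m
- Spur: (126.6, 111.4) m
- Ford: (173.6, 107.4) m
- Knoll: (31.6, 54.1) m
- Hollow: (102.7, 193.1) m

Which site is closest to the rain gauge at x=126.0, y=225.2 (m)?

Hollow

Squared distances to each site:
Cove: 6078.250; Draw: 9045.650; Spur: 12950.800; Ford: 16142.600; Knoll: 38186.570; Hollow: 1573.300.
Minimum at Hollow.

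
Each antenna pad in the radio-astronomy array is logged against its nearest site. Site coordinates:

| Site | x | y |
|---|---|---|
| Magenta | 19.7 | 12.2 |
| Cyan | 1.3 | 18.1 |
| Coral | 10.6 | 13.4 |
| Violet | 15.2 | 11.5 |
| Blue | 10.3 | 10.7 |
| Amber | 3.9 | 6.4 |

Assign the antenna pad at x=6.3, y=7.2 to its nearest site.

Squared distances to each site:
Magenta: 204.560; Cyan: 143.810; Coral: 56.930; Violet: 97.700; Blue: 28.250; Amber: 6.400.
Minimum at Amber.

Amber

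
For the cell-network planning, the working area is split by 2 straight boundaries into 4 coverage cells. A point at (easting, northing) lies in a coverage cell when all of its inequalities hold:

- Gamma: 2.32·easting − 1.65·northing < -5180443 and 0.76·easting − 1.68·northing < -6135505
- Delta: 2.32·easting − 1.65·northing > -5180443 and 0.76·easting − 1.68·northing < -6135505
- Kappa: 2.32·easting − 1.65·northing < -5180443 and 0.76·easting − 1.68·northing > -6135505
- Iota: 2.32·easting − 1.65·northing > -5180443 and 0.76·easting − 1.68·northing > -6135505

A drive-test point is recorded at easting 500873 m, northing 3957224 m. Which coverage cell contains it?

2.32·500873 − 1.65·3957224 = -5367394.240, which is < -5180443
0.76·500873 − 1.68·3957224 = -6267472.840, which is < -6135505
This sign pattern matches Gamma.

Gamma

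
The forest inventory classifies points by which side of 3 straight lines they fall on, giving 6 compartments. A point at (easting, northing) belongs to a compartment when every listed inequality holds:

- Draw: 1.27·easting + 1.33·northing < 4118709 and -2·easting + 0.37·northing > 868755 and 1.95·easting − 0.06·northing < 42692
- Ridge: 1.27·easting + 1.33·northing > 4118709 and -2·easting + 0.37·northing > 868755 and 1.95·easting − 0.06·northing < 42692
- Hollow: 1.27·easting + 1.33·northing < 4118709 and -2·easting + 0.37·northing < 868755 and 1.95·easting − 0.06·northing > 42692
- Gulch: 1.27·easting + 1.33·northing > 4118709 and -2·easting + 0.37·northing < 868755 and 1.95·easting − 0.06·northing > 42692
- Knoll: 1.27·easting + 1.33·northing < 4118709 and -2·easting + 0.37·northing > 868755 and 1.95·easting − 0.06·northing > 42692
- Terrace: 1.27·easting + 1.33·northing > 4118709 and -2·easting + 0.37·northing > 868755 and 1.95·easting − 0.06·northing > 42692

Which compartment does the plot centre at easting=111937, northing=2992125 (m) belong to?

Ridge

1.27·111937 + 1.33·2992125 = 4121686.240, which is > 4118709
-2·111937 + 0.37·2992125 = 883212.250, which is > 868755
1.95·111937 − 0.06·2992125 = 38749.650, which is < 42692
This sign pattern matches Ridge.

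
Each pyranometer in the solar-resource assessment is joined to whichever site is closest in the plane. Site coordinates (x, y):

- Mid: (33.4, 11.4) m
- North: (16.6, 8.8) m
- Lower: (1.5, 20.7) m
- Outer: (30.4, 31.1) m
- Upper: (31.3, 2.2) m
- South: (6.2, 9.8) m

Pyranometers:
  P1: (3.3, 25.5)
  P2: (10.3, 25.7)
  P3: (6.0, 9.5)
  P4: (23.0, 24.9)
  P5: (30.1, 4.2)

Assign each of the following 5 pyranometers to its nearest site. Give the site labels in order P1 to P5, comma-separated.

Lower, Lower, South, Outer, Upper

P1 → Lower (d²=26.28)
P2 → Lower (d²=102.44)
P3 → South (d²=0.13)
P4 → Outer (d²=93.20)
P5 → Upper (d²=5.44)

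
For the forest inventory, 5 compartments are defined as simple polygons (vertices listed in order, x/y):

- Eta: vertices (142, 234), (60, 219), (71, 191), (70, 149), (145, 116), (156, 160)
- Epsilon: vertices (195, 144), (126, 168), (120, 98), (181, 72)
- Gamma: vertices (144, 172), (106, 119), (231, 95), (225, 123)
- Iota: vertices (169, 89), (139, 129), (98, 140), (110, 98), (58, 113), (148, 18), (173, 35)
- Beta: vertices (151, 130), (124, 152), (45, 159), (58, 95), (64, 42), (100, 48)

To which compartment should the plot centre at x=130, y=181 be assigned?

Cast a ray rightward from (130, 181). For each polygon, the edges (by vertex number in listed order) whose endpoints lie on opposite sides of y = 181, where each meets that height, and whether that is right or left of the point:
Eta: 3–4 at x≈70.8 (left), 6–1 at x≈152.0 (right) → 1 crossing.
Epsilon: no edge straddles that height → 0 crossings.
Gamma: no edge straddles that height → 0 crossings.
Iota: no edge straddles that height → 0 crossings.
Beta: no edge straddles that height → 0 crossings.
Only Eta has an odd count, so the point is inside Eta.

Eta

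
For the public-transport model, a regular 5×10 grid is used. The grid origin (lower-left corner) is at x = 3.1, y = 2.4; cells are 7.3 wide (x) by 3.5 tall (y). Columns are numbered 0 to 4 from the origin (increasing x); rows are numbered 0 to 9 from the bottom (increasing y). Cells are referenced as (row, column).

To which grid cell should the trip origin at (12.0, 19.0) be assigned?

(4, 1)

Column index: ⌊(12.0 − 3.1) / 7.3⌋ = ⌊1.219⌋ = 1
Row offset from origin: ⌊(19.0 − 2.4) / 3.5⌋ = ⌊4.743⌋ = 4 → row 4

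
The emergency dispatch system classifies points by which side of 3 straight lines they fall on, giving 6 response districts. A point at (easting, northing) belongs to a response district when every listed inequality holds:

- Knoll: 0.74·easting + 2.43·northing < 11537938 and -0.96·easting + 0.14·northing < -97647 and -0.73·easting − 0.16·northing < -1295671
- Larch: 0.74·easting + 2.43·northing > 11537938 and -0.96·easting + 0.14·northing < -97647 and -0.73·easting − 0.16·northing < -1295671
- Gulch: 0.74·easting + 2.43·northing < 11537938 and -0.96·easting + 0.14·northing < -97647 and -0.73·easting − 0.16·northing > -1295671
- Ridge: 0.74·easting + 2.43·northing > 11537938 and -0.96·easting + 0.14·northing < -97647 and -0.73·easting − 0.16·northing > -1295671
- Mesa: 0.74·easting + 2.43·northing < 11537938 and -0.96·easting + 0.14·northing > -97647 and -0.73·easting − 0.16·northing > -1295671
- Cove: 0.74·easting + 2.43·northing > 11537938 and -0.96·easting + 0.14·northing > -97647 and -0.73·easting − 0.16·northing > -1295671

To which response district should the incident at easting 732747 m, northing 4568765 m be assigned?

Cove

0.74·732747 + 2.43·4568765 = 11644331.730, which is > 11537938
-0.96·732747 + 0.14·4568765 = -63810.020, which is > -97647
-0.73·732747 − 0.16·4568765 = -1265907.710, which is > -1295671
This sign pattern matches Cove.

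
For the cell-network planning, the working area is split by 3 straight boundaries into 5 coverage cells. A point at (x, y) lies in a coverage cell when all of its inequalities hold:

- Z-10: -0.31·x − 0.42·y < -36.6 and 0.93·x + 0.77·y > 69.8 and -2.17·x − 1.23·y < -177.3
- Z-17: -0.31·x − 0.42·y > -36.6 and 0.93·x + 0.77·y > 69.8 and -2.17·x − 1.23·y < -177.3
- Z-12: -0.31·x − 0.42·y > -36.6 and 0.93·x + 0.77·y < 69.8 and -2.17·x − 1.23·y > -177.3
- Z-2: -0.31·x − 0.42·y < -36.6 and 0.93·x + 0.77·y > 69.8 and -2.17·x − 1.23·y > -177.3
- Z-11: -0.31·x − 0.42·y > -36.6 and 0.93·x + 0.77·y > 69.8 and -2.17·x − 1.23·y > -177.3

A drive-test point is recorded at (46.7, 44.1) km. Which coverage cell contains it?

-0.31·46.7 − 0.42·44.1 = -32.999, which is > -36.6
0.93·46.7 + 0.77·44.1 = 77.388, which is > 69.8
-2.17·46.7 − 1.23·44.1 = -155.582, which is > -177.3
This sign pattern matches Z-11.

Z-11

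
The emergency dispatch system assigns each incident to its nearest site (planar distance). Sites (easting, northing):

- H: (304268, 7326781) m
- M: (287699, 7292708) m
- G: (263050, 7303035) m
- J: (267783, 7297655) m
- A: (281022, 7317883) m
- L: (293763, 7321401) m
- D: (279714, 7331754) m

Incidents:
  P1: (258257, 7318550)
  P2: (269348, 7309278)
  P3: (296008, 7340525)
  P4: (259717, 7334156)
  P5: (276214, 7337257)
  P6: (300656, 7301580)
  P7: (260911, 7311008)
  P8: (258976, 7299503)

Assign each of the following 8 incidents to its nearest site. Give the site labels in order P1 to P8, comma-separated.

G, G, H, D, D, M, G, G

P1 → G (d²=263688074.00)
P2 → G (d²=78639853.00)
P3 → H (d²=257125136.00)
P4 → D (d²=405649613.00)
P5 → D (d²=42533009.00)
P6 → M (d²=246596233.00)
P7 → G (d²=68144050.00)
P8 → G (d²=29072500.00)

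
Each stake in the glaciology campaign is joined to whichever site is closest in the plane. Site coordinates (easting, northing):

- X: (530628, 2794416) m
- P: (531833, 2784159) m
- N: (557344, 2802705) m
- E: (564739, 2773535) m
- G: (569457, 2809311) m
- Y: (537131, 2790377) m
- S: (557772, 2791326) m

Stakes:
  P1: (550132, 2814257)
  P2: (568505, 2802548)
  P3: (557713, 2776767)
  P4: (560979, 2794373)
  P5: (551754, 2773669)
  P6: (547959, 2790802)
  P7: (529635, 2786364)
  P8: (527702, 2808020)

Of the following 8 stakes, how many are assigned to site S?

P1 → N
P2 → G
P3 → E
P4 → S
P5 → E
P6 → S
P7 → P
P8 → X
2 of the 8 go to S.

2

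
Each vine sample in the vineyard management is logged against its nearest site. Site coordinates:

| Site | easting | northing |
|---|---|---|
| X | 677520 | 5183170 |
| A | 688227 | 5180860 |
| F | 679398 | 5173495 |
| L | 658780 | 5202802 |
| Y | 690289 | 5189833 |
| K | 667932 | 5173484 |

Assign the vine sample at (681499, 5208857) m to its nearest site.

Y

Squared distances to each site:
X: 675654410.000; A: 829097993.000; F: 1254885245.000; L: 552815986.000; Y: 439176676.000; K: 1435312618.000.
Minimum at Y.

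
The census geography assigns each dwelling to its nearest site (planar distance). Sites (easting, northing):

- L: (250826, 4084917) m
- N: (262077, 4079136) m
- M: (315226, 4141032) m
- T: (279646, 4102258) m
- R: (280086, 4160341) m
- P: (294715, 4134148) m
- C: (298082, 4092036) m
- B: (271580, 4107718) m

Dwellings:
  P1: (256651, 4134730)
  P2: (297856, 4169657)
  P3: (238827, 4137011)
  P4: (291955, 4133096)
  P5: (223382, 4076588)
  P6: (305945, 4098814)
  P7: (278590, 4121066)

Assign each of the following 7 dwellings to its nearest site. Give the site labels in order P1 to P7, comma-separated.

P1 → B (d²=952523185.00)
P2 → R (d²=402560756.00)
P3 → B (d²=1930838858.00)
P4 → P (d²=8724304.00)
P5 → L (d²=822545377.00)
P6 → C (d²=107768053.00)
P7 → B (d²=227309204.00)

B, R, B, P, L, C, B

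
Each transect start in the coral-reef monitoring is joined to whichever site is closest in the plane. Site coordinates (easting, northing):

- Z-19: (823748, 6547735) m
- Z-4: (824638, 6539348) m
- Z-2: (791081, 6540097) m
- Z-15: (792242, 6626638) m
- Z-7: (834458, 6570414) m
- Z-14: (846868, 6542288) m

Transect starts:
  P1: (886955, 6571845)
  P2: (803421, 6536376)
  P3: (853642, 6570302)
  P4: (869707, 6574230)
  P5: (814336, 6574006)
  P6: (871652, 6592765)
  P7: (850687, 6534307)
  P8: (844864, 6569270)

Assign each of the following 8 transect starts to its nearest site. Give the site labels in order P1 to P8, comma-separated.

P1 → Z-14 (d²=2480583818.00)
P2 → Z-2 (d²=166121441.00)
P3 → Z-7 (d²=368038400.00)
P4 → Z-7 (d²=1257053857.00)
P5 → Z-7 (d²=417797348.00)
P6 → Z-7 (d²=1882960837.00)
P7 → Z-14 (d²=78281122.00)
P8 → Z-7 (d²=109593572.00)

Z-14, Z-2, Z-7, Z-7, Z-7, Z-7, Z-14, Z-7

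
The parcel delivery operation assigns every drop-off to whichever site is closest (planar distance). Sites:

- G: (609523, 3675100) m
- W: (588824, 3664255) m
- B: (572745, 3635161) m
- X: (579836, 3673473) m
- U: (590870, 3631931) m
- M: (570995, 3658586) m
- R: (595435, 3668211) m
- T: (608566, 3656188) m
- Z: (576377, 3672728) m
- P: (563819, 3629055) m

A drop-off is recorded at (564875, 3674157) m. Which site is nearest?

Squared distances to each site:
G: 1994333153.000; W: 671604205.000; B: 1582624916.000; X: 224299377.000; U: 2458775101.000; M: 279910441.000; R: 969268516.000; T: 2231788442.000; Z: 134338045.000; P: 2035305540.000.
Minimum at Z.

Z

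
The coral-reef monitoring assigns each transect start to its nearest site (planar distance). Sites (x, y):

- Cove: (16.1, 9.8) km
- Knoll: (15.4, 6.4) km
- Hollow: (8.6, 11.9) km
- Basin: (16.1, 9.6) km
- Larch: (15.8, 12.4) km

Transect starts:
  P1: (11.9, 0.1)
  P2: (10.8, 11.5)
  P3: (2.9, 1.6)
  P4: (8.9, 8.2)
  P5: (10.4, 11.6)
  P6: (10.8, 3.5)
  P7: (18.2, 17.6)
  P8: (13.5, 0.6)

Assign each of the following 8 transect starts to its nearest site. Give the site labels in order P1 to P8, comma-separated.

Knoll, Hollow, Hollow, Hollow, Hollow, Knoll, Larch, Knoll

P1 → Knoll (d²=51.94)
P2 → Hollow (d²=5.00)
P3 → Hollow (d²=138.58)
P4 → Hollow (d²=13.78)
P5 → Hollow (d²=3.33)
P6 → Knoll (d²=29.57)
P7 → Larch (d²=32.80)
P8 → Knoll (d²=37.25)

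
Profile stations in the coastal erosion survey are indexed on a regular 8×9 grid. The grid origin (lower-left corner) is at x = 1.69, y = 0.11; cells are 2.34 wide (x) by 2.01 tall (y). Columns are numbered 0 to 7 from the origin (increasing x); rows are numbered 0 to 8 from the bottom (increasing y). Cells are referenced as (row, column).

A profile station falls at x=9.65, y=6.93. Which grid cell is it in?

Column index: ⌊(9.65 − 1.69) / 2.34⌋ = ⌊3.402⌋ = 3
Row offset from origin: ⌊(6.93 − 0.11) / 2.01⌋ = ⌊3.393⌋ = 3 → row 3

(3, 3)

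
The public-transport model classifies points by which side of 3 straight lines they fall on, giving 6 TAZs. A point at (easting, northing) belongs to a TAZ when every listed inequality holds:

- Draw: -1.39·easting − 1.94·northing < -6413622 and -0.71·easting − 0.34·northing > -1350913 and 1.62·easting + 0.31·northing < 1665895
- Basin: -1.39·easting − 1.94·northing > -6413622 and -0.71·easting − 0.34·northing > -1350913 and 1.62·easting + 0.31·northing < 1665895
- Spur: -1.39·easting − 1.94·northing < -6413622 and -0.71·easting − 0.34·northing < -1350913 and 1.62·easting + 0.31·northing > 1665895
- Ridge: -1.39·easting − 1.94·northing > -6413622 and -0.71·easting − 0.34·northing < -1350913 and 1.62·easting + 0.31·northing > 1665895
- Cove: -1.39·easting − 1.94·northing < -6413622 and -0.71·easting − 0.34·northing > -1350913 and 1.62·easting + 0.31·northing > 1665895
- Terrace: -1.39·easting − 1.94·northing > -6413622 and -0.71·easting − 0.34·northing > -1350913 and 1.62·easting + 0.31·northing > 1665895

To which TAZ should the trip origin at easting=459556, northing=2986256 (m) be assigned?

-1.39·459556 − 1.94·2986256 = -6432119.480, which is < -6413622
-0.71·459556 − 0.34·2986256 = -1341611.800, which is > -1350913
1.62·459556 + 0.31·2986256 = 1670220.080, which is > 1665895
This sign pattern matches Cove.

Cove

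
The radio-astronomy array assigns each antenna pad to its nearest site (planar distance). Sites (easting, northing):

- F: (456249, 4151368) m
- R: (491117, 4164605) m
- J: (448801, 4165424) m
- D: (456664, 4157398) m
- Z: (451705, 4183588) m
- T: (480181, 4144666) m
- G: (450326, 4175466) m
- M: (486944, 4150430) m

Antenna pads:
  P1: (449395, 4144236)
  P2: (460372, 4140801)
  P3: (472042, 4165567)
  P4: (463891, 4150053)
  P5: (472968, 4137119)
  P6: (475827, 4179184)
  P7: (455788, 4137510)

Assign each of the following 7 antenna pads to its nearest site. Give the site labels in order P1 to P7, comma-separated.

F, F, D, F, T, R, F

P1 → F (d²=97842740.00)
P2 → F (d²=128660618.00)
P3 → D (d²=303215445.00)
P4 → F (d²=60129389.00)
P5 → T (d²=108984578.00)
P6 → R (d²=446331341.00)
P7 → F (d²=192256685.00)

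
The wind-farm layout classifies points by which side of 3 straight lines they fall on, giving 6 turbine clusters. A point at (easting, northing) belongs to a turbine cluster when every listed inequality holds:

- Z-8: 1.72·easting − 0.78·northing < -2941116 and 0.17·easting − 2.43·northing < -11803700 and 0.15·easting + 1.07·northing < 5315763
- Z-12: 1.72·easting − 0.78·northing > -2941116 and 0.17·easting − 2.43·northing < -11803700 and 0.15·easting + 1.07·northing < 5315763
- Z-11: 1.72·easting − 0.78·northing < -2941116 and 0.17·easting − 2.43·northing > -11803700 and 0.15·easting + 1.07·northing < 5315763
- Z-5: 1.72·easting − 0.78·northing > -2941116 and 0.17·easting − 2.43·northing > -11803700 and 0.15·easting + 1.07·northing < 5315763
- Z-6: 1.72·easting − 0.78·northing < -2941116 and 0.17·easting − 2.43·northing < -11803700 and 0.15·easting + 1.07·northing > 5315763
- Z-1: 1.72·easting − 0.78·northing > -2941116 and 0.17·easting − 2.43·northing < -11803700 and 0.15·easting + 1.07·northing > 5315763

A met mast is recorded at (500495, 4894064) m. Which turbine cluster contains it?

Z-8

1.72·500495 − 0.78·4894064 = -2956518.520, which is < -2941116
0.17·500495 − 2.43·4894064 = -11807491.370, which is < -11803700
0.15·500495 + 1.07·4894064 = 5311722.730, which is < 5315763
This sign pattern matches Z-8.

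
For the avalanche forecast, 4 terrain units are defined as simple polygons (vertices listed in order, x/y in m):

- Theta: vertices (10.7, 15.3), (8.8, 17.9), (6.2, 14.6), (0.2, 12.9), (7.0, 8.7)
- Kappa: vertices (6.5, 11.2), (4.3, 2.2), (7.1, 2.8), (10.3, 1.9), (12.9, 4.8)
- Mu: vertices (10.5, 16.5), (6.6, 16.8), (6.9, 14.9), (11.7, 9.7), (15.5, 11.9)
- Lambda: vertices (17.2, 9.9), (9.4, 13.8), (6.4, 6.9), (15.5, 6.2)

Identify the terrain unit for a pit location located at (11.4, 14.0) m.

Mu

Cast a ray rightward from (11.4, 14.0). For each polygon, the edges (by vertex number in listed order) whose endpoints lie on opposite sides of y = 14.0, where each meets that height, and whether that is right or left of the point:
Theta: 3–4 at x≈4.08 (left), 5–1 at x≈9.97 (left) → 0 crossings.
Kappa: no edge straddles that height → 0 crossings.
Mu: 3–4 at x≈7.73 (left), 5–1 at x≈13.22 (right) → 1 crossing.
Lambda: no edge straddles that height → 0 crossings.
Only Mu has an odd count, so the point is inside Mu.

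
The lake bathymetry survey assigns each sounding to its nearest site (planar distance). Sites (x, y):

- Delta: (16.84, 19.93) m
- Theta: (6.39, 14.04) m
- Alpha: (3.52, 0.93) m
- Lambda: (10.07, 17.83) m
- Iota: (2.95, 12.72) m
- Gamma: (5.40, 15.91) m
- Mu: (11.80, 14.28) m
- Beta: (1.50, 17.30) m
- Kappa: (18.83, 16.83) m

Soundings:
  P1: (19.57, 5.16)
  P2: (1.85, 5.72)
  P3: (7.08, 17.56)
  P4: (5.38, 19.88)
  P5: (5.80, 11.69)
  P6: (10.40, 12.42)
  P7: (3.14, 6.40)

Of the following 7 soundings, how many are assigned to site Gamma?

2

P1 → Kappa
P2 → Alpha
P3 → Gamma
P4 → Gamma
P5 → Theta
P6 → Mu
P7 → Alpha
2 of the 7 go to Gamma.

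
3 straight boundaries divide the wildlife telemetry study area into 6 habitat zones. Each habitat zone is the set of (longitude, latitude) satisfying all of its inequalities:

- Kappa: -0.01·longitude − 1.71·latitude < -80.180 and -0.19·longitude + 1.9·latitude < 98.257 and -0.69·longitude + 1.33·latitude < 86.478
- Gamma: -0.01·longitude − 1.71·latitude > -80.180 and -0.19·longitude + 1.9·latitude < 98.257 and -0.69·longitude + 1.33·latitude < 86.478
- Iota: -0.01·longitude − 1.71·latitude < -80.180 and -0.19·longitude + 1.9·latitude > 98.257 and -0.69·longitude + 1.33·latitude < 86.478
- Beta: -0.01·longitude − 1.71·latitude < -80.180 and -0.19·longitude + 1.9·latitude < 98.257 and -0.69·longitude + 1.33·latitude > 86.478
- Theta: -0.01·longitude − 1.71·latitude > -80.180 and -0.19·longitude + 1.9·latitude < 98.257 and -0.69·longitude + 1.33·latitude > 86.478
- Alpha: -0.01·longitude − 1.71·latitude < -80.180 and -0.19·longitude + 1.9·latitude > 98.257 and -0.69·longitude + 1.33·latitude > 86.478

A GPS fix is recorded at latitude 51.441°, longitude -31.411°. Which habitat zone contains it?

Alpha

-0.01·-31.411 − 1.71·51.441 = -87.650, which is < -80.180
-0.19·-31.411 + 1.9·51.441 = 103.706, which is > 98.257
-0.69·-31.411 + 1.33·51.441 = 90.090, which is > 86.478
This sign pattern matches Alpha.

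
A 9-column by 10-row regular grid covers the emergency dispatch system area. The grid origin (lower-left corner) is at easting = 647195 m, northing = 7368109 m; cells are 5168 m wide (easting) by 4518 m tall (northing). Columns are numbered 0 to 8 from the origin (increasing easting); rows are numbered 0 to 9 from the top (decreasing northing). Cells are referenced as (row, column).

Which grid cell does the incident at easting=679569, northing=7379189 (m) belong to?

(7, 6)

Column index: ⌊(679569 − 647195) / 5168⌋ = ⌊6.264⌋ = 6
Row offset from origin: ⌊(7379189 − 7368109) / 4518⌋ = ⌊2.452⌋ = 2 → row 7 (counted from top)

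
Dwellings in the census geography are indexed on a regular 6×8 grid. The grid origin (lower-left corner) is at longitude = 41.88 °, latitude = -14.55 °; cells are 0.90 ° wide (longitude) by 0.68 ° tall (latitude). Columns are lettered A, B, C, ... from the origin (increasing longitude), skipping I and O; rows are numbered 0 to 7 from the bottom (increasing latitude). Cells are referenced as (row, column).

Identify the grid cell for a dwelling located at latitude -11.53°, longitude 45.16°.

Column index: ⌊(45.16 − 41.88) / 0.90⌋ = ⌊3.644⌋ = 3 → column D
Row offset from origin: ⌊(-11.53 − -14.55) / 0.68⌋ = ⌊4.441⌋ = 4 → row 4

(4, D)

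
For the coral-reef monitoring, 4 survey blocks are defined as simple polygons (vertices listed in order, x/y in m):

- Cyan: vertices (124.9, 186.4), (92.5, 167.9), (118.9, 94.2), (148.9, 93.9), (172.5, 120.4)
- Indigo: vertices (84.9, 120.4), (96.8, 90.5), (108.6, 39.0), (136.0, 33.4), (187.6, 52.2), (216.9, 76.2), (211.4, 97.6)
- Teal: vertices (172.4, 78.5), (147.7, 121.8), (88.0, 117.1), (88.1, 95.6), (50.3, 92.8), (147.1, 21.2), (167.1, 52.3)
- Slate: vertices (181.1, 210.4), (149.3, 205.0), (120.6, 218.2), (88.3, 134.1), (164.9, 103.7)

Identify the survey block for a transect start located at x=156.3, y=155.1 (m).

Cast a ray rightward from (156.3, 155.1). For each polygon, the edges (by vertex number in listed order) whose endpoints lie on opposite sides of y = 155.1, where each meets that height, and whether that is right or left of the point:
Cyan: 2–3 at x≈97.09 (left), 5–1 at x≈147.47 (left) → 0 crossings.
Indigo: no edge straddles that height → 0 crossings.
Teal: no edge straddles that height → 0 crossings.
Slate: 3–4 at x≈96.37 (left), 5–1 at x≈172.70 (right) → 1 crossing.
Only Slate has an odd count, so the point is inside Slate.

Slate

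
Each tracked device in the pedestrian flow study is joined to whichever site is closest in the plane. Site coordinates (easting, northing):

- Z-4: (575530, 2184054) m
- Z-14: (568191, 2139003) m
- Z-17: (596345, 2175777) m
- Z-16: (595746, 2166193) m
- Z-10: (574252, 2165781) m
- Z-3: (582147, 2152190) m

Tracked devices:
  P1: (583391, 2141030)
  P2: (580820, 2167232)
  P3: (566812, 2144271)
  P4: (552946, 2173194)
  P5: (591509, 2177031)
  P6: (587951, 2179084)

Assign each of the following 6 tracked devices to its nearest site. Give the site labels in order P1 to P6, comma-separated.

P1 → Z-3 (d²=126093136.00)
P2 → Z-10 (d²=45244025.00)
P3 → Z-14 (d²=29653465.00)
P4 → Z-10 (d²=508898205.00)
P5 → Z-17 (d²=24959412.00)
P6 → Z-17 (d²=81395485.00)

Z-3, Z-10, Z-14, Z-10, Z-17, Z-17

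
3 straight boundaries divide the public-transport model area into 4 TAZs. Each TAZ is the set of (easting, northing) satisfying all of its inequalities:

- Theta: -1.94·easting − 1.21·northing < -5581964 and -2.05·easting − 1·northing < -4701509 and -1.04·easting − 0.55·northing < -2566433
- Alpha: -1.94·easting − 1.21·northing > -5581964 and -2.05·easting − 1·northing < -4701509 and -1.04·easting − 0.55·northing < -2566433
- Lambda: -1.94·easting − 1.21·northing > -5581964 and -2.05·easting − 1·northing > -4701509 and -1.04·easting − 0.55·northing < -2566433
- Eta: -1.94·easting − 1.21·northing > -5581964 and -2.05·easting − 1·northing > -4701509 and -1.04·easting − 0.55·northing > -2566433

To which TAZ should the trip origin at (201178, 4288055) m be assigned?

-1.94·201178 − 1.21·4288055 = -5578831.870, which is > -5581964
-2.05·201178 − 1·4288055 = -4700469.900, which is > -4701509
-1.04·201178 − 0.55·4288055 = -2567655.370, which is < -2566433
This sign pattern matches Lambda.

Lambda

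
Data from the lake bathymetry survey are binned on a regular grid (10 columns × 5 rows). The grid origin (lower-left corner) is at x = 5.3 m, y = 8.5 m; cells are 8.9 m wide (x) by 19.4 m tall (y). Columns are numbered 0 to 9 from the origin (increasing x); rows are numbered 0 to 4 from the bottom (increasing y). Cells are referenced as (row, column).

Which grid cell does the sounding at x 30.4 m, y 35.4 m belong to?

(1, 2)

Column index: ⌊(30.4 − 5.3) / 8.9⌋ = ⌊2.820⌋ = 2
Row offset from origin: ⌊(35.4 − 8.5) / 19.4⌋ = ⌊1.387⌋ = 1 → row 1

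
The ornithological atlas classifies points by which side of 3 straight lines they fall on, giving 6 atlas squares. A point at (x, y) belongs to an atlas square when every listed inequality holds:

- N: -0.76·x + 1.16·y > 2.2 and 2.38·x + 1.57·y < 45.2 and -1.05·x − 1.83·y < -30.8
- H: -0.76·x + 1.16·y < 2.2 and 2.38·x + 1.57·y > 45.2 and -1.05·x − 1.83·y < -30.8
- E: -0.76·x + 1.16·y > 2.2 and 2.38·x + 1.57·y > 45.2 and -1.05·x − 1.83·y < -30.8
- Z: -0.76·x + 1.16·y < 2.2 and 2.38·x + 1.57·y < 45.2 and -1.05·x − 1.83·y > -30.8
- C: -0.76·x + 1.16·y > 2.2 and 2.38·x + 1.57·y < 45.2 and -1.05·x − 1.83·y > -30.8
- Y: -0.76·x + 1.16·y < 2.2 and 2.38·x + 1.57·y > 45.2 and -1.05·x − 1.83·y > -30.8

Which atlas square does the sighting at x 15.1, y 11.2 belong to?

H

-0.76·15.1 + 1.16·11.2 = 1.516, which is < 2.2
2.38·15.1 + 1.57·11.2 = 53.522, which is > 45.2
-1.05·15.1 − 1.83·11.2 = -36.351, which is < -30.8
This sign pattern matches H.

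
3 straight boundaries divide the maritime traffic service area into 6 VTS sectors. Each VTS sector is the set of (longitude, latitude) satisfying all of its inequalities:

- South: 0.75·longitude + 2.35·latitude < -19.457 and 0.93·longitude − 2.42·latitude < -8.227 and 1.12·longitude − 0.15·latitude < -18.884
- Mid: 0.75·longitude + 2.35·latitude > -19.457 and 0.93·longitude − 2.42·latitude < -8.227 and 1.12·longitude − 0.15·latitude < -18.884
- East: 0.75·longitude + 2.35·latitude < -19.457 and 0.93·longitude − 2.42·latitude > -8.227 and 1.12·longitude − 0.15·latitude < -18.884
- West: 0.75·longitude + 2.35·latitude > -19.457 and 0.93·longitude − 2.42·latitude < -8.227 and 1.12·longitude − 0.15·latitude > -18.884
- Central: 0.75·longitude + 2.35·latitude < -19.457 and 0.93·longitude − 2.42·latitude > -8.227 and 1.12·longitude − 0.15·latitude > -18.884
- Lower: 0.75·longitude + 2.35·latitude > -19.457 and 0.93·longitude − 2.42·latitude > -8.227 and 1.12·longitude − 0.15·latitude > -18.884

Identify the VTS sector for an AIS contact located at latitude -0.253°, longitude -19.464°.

Mid

0.75·-19.464 + 2.35·-0.253 = -15.193, which is > -19.457
0.93·-19.464 − 2.42·-0.253 = -17.489, which is < -8.227
1.12·-19.464 − 0.15·-0.253 = -21.762, which is < -18.884
This sign pattern matches Mid.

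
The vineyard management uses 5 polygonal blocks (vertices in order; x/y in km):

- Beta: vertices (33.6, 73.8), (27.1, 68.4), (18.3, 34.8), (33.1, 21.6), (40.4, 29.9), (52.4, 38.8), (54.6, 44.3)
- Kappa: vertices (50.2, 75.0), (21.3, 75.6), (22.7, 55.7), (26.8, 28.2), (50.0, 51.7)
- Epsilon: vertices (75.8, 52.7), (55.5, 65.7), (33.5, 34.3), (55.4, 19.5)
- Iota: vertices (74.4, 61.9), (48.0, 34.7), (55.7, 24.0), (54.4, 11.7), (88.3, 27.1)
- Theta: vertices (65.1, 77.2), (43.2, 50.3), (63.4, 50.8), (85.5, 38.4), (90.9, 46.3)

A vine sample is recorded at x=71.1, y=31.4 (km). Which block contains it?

Iota

Cast a ray rightward from (71.1, 31.4). For each polygon, the edges (by vertex number in listed order) whose endpoints lie on opposite sides of y = 31.4, where each meets that height, and whether that is right or left of the point:
Beta: 3–4 at x≈22.11 (left), 5–6 at x≈42.42 (left) → 0 crossings.
Kappa: 3–4 at x≈26.32 (left), 4–5 at x≈29.96 (left) → 0 crossings.
Epsilon: 3–4 at x≈37.79 (left), 4–1 at x≈62.71 (left) → 0 crossings.
Iota: 2–3 at x≈50.37 (left), 5–1 at x≈86.58 (right) → 1 crossing.
Theta: no edge straddles that height → 0 crossings.
Only Iota has an odd count, so the point is inside Iota.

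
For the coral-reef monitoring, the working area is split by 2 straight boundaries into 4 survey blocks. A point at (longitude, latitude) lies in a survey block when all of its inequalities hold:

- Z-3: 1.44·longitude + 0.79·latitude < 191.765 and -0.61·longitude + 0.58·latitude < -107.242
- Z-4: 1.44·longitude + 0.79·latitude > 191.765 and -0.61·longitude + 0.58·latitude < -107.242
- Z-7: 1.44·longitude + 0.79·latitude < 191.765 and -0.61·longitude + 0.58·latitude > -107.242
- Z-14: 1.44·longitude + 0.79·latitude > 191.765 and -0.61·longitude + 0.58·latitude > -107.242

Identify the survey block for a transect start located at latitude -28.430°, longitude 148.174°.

1.44·148.174 + 0.79·-28.430 = 190.911, which is < 191.765
-0.61·148.174 + 0.58·-28.430 = -106.876, which is > -107.242
This sign pattern matches Z-7.

Z-7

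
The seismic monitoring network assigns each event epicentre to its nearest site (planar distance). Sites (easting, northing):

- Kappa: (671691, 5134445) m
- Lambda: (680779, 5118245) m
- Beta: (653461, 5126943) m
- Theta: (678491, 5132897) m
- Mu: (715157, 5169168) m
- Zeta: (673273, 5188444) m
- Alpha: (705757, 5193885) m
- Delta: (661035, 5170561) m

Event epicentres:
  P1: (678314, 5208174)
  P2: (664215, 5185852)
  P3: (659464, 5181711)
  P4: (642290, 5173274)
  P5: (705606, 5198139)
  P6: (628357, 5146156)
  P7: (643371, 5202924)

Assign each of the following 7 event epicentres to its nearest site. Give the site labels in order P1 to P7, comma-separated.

Zeta, Zeta, Delta, Delta, Alpha, Beta, Zeta

P1 → Zeta (d²=414684581.00)
P2 → Zeta (d²=88765828.00)
P3 → Delta (d²=126790541.00)
P4 → Delta (d²=358735394.00)
P5 → Alpha (d²=18119317.00)
P6 → Beta (d²=999350185.00)
P7 → Zeta (d²=1103800004.00)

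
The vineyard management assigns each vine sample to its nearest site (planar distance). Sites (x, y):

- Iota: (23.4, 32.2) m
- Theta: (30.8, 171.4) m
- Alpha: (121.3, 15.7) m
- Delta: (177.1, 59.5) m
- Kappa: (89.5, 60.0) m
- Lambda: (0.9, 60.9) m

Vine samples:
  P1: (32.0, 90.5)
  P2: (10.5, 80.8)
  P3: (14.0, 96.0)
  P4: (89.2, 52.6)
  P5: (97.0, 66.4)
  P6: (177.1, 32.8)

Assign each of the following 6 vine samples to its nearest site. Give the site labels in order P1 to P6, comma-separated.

Lambda, Lambda, Lambda, Kappa, Kappa, Delta

P1 → Lambda (d²=1843.37)
P2 → Lambda (d²=488.17)
P3 → Lambda (d²=1403.62)
P4 → Kappa (d²=54.85)
P5 → Kappa (d²=97.21)
P6 → Delta (d²=712.89)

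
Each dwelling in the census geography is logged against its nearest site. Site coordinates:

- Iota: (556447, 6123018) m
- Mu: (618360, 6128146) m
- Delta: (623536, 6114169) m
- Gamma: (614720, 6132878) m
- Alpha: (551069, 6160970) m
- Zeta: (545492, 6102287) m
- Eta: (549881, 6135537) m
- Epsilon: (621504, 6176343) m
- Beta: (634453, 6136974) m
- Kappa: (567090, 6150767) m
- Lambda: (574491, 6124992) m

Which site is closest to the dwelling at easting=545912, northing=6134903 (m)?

Squared distances to each site:
Iota: 252239450.000; Mu: 5294369753.000; Delta: 6455384132.000; Gamma: 4738641489.000; Alpha: 706083138.000; Zeta: 1063979856.000; Eta: 16154917.000; Epsilon: 7431424064.000; Beta: 7843797722.000; Kappa: 700174180.000; Lambda: 914987162.000.
Minimum at Eta.

Eta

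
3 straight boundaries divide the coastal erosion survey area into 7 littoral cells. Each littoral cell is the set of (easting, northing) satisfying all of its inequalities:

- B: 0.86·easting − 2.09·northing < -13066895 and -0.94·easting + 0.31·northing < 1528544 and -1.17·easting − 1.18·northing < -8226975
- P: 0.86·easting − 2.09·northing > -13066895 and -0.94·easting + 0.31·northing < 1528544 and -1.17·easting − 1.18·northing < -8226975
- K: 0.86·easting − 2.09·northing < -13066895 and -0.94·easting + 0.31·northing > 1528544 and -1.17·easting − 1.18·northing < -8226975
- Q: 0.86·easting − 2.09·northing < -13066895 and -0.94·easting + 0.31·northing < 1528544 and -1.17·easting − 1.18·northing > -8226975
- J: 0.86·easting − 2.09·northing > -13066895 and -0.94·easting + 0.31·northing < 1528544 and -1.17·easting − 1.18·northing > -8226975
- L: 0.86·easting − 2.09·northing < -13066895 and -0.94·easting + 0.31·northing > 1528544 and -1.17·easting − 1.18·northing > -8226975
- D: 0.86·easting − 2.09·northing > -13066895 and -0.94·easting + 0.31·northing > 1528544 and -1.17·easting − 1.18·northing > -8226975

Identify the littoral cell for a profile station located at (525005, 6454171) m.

0.86·525005 − 2.09·6454171 = -13037713.090, which is > -13066895
-0.94·525005 + 0.31·6454171 = 1507288.310, which is < 1528544
-1.17·525005 − 1.18·6454171 = -8230177.630, which is < -8226975
This sign pattern matches P.

P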